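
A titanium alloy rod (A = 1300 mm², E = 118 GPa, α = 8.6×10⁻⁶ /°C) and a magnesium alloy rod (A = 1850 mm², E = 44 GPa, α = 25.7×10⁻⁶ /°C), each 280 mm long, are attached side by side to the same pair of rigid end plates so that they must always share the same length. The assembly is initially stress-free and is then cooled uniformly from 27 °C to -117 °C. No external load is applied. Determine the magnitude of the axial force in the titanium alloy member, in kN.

P ≈ 131 kN (compressive in the titanium alloy)

The magnesium alloy has the larger α, so on cooling it would change length more than the titanium alloy if both were free. The rigid plates force a common final length, so the magnesium alloy is put into tension and the titanium alloy into compression, with equal and opposite forces P (no external load).
Compatibility of the two members (thermal + elastic change equal): (α₁ − α₂)ΔT = P·[1/(A₁E₁) + 1/(A₂E₂)].
|α₁ − α₂|·ΔT = 17.1×10⁻⁶ × 144 = 0.002462.
1/(A₁E₁) + 1/(A₂E₂) = 1/(1300×118×10³) + 1/(1850×44×10³) = 1.88×10⁻⁸ N⁻¹.
P = 0.002462 / 1.88×10⁻⁸ = 131000 N = 131 kN.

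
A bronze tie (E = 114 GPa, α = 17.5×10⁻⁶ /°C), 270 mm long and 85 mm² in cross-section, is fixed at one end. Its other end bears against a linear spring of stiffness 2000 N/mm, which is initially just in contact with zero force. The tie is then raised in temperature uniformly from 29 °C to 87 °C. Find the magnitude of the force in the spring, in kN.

The unrestrained thermal change is αΔT L = 17.5×10⁻⁶ × 58 × 270 = 0.274 mm.
Let P be the compressive force at the spring. The tie shortens elastically by PL/(AE) and the spring compresses by P/k; together these equal δ_free.
P [ L/(AE) + 1/k ] = δ_free → P [ 270/(85×114×10³) + 1/(2000) ] = 0.274.
P = 0.274 / 0.0005279 = 519.2 N.

P ≈ 0.519 kN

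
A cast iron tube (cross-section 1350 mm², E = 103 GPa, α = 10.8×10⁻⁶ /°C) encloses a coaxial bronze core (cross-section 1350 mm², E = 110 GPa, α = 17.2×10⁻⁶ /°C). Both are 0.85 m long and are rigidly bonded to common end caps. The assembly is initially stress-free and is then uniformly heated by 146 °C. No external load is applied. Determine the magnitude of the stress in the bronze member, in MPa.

Both members must finish at the same length. With the larger α, the bronze tends to over-expand; the plates restrain it, putting the bronze in compression and the cast iron in tension. With no external load the two internal forces are equal and opposite, magnitude P.
Equating the net (thermal + elastic) strains gives |α₁ − α₂|·ΔT = P·[1/(A₁E₁) + 1/(A₂E₂)].
|α₁ − α₂|·ΔT = 6.4×10⁻⁶ × 146 = 0.0009344.
1/(A₁E₁) + 1/(A₂E₂) = 1/(1350×103×10³) + 1/(1350×110×10³) = 1.393×10⁻⁸ N⁻¹.
P = 0.0009344 / 1.393×10⁻⁸ = 67100 N = 67.1 kN.
σ_{bronze} = P/A₂ = 67100/1350 = 49.7 MPa, compressive.

σ ≈ 49.7 MPa (compressive)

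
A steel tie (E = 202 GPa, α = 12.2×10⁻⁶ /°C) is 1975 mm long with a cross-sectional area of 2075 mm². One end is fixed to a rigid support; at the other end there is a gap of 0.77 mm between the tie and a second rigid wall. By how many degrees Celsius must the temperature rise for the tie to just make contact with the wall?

The gap closes when αΔT L = 0.77 mm, since the tie is still unstressed at that instant.
So ΔT = g/(αL) = 0.77/(12.2×10⁻⁶ × 1975) = 31.96 °C.

ΔT ≈ 32 °C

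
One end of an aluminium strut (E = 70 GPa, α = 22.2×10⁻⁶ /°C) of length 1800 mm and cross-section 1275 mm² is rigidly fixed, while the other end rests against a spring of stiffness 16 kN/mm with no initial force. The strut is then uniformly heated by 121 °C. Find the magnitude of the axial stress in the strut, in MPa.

Free thermal expansion: δ_free = αΔT L = 22.2×10⁻⁶ × 121 × 1800 = 4.835 mm.
With a force P in the spring, the elastic change of the strut is PL/(AE) and that of the spring is P/k; compatibility requires their sum to equal δ_free.
So P = δ_free / [L/(AE) + 1/k] = 4.835 / [ 1800/(1275×70×10³) + 1/(16×10³) ].
P = 4.835 / 8.267×10⁻⁵ = 58490 N.
σ = P/A = 58490/1275 = 45.87 MPa.

σ ≈ 45.9 MPa (compressive)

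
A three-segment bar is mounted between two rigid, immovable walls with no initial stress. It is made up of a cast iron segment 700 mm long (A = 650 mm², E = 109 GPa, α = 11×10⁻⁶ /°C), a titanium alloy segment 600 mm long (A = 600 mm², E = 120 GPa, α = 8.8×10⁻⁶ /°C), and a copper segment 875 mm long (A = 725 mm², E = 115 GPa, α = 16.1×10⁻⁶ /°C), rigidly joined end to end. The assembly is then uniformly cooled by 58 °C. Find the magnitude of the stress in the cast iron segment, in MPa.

With the walls removed the bar would change length by δ_free = Σ αᵢΔT Lᵢ = 11×10⁻⁶×58×700 + 8.8×10⁻⁶×58×600 + 16.1×10⁻⁶×58×875 = 1.57 mm.
The rigid supports impose zero overall length change; the single axial force P common to all segments must satisfy P Σ Lᵢ/(AᵢEᵢ) = δ_free.
Σ Lᵢ/(AᵢEᵢ) = 700/(650×109×10³) + 600/(600×120×10³) + 875/(725×115×10³) = 2.871×10⁻⁵ mm/N.
Hence P = δ_free / Σ(L/AE) = 1.57/2.871×10⁻⁵ = 54.69 kN (tensile).
σ_{cast iron} = P / A = 54690 / 650 = 84.13 MPa.

σ ≈ 84.1 MPa (tensile)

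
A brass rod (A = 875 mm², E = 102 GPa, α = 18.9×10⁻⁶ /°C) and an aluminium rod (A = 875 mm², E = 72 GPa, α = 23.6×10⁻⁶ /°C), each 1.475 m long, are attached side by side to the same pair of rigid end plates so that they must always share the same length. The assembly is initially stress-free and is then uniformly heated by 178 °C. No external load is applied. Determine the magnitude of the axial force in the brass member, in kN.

Both members must finish at the same length. With the larger α, the aluminium tends to over-expand; the plates restrain it, putting the aluminium in compression and the brass in tension. With no external load the two internal forces are equal and opposite, magnitude P.
Equating the net (thermal + elastic) strains gives |α₁ − α₂|·ΔT = P·[1/(A₁E₁) + 1/(A₂E₂)].
|α₁ − α₂|·ΔT = 4.7×10⁻⁶ × 178 = 0.0008366.
1/(A₁E₁) + 1/(A₂E₂) = 1/(875×102×10³) + 1/(875×72×10³) = 2.708×10⁻⁸ N⁻¹.
So P = 0.0008366 / 2.708×10⁻⁸ = 30.9 kN.

P ≈ 30.9 kN (tensile in the brass)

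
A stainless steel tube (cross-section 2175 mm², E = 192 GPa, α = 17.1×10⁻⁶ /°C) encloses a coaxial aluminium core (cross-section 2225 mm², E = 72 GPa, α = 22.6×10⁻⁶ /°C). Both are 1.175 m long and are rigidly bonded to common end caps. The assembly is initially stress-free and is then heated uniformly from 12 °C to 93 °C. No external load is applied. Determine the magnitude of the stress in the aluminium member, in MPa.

Both members must finish at the same length. With the larger α, the aluminium tends to over-expand; the plates restrain it, putting the aluminium in compression and the stainless steel in tension. With no external load the two internal forces are equal and opposite, magnitude P.
Setting the final lengths equal and cancelling L: (α₁ − α₂)ΔT = P/(A₁E₁) + P/(A₂E₂).
|α₁ − α₂|·ΔT = 5.5×10⁻⁶ × 81 = 0.0004455.
1/(A₁E₁) + 1/(A₂E₂) = 1/(2175×192×10³) + 1/(2225×72×10³) = 8.637×10⁻⁹ N⁻¹.
P = 0.0004455 / 8.637×10⁻⁹ = 51580 N = 51.58 kN.
σ_{aluminium} = P/A₂ = 51580/2225 = 23.18 MPa, compressive.

σ ≈ 23.2 MPa (compressive)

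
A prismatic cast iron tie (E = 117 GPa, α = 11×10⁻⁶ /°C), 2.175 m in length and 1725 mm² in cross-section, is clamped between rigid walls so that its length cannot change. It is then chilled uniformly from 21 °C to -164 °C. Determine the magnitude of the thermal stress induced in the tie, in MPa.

With length fixed, the mechanical strain must cancel the thermal strain αΔT = 11×10⁻⁶ × 185 = 2035×10⁻⁶.
σ = EαΔT = 117×10³ × 11×10⁻⁶ × 185 = 238.1 MPa (tensile; the tie is trying to contract).

σ ≈ 238 MPa (tensile)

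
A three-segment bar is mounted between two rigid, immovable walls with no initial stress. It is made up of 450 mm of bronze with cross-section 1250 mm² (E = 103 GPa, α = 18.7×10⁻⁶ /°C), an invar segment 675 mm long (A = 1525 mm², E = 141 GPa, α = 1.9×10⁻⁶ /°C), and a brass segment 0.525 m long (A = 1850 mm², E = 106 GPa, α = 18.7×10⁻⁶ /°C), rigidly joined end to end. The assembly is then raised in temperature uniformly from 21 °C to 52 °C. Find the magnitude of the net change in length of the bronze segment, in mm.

|ΔL| ≈ 0.0338 mm

Free thermal expansion of the whole bar: Σ αᵢΔT Lᵢ = 18.7×10⁻⁶×31×450 + 1.9×10⁻⁶×31×675 + 18.7×10⁻⁶×31×525 = 0.605 mm.
The walls prevent any net length change, so an axial force P (same in every segment) develops. Compatibility: P · Σ Lᵢ/(AᵢEᵢ) = δ_free.
The series flexibility is Σ Lᵢ/(AᵢEᵢ) = 450/(1250×103×10³) + 675/(1525×141×10³) + 525/(1850×106×10³) = 9.312×10⁻⁶ mm/N.
Hence P = δ_free / Σ(L/AE) = 0.605/9.312×10⁻⁶ = 64.97 kN (compressive).
For the bronze segment, free thermal change = 18.7×10⁻⁶×31×450 = 0.2609 mm and elastic change from P = 64970×450/(1250×103×10³) = 0.2271 mm; these oppose, so the net change is 0.0338 mm (segment lengthens).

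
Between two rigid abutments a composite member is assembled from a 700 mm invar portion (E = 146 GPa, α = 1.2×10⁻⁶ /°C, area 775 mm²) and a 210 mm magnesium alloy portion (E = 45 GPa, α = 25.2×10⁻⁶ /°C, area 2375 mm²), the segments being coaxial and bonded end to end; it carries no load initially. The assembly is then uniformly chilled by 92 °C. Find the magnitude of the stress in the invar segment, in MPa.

σ ≈ 89.3 MPa (tensile)

If the supports were absent, the total length change would be Σ αᵢΔT Lᵢ = 1.2×10⁻⁶×92×700 + 25.2×10⁻⁶×92×210 = 0.5641 mm.
The walls prevent any net length change, so an axial force P (same in every segment) develops. Compatibility: P · Σ Lᵢ/(AᵢEᵢ) = δ_free.
The series flexibility is Σ Lᵢ/(AᵢEᵢ) = 700/(775×146×10³) + 210/(2375×45×10³) = 8.151×10⁻⁶ mm/N.
So P = 0.5641 / 8.151×10⁻⁶ = 69.21 kN, tensile.
σ_{invar} = P / A = 69210 / 775 = 89.3 MPa.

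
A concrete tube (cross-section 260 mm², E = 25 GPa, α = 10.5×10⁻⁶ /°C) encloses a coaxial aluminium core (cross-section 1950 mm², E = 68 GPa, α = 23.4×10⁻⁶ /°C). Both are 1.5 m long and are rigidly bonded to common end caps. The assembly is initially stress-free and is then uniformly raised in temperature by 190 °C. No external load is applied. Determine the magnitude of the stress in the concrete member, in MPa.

σ ≈ 58.4 MPa (tensile)

The aluminium has the larger α, so on heating it would change length more than the concrete if both were free. The rigid plates force a common final length, so the aluminium is put into compression and the concrete into tension, with equal and opposite forces P (no external load).
Setting the final lengths equal and cancelling L: (α₁ − α₂)ΔT = P/(A₁E₁) + P/(A₂E₂).
|α₁ − α₂|·ΔT = 12.9×10⁻⁶ × 190 = 0.002451.
1/(A₁E₁) + 1/(A₂E₂) = 1/(260×25×10³) + 1/(1950×68×10³) = 1.614×10⁻⁷ N⁻¹.
So P = 0.002451 / 1.614×10⁻⁷ = 15.19 kN.
σ_{concrete} = P/A₁ = 15190/260 = 58.41 MPa, tensile.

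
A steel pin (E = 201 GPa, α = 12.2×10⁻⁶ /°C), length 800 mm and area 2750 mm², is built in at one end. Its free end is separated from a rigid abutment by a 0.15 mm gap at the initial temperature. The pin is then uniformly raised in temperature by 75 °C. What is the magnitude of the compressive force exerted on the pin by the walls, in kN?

If the wall were absent the pin would grow by αΔT L = 12.2×10⁻⁶ × 75 × 800 = 0.732 mm.
The gap closes (δ_free > 0.15 mm) and the wall then resists a further 0.732 − 0.15 = 0.582 mm of expansion.
So σ = E(δ_free − g)/L = 201×10³ × 0.582/800 = 146.2 MPa.
P = σA = 146.2 × 2750 = 402.1 kN.

P ≈ 402 kN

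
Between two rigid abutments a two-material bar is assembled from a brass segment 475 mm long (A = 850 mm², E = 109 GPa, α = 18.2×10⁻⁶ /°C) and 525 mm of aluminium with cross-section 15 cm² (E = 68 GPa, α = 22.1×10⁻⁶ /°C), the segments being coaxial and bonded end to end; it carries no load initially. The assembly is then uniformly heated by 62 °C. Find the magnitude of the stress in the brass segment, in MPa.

With the walls removed the bar would change length by δ_free = Σ αᵢΔT Lᵢ = 18.2×10⁻⁶×62×475 + 22.1×10⁻⁶×62×525 = 1.255 mm.
The walls prevent any net length change, so an axial force P (same in every segment) develops. Compatibility: P · Σ Lᵢ/(AᵢEᵢ) = δ_free.
Σ Lᵢ/(AᵢEᵢ) = 475/(850×109×10³) + 525/(1500×68×10³) = 1.027×10⁻⁵ mm/N.
So P = 1.255 / 1.027×10⁻⁵ = 122.2 kN, compressive.
σ_{brass} = P / A = 122200 / 850 = 143.8 MPa.

σ ≈ 144 MPa (compressive)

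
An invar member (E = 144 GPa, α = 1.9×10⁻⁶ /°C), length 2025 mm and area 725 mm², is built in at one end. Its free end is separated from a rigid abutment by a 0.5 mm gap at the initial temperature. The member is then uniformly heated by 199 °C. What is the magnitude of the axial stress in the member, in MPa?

Unrestrained expansion: δ_free = αΔT L = 1.9×10⁻⁶ × 199 × 2025 = 0.7657 mm.
After closing the 0.5 mm clearance, 0.7657 − 0.5 = 0.2657 mm of expansion remains to be suppressed by the wall.
So σ = E(δ_free − g)/L = 144×10³ × 0.2657/2025 = 18.89 MPa.

σ ≈ 18.9 MPa (compressive)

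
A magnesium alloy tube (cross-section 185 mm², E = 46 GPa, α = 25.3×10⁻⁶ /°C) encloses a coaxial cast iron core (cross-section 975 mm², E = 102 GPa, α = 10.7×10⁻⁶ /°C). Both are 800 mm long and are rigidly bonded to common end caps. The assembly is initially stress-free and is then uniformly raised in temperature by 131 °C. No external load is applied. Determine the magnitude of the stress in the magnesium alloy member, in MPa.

σ ≈ 81 MPa (compressive)

Equilibrium of a rigid end plate with no external load gives equal and opposite internal forces ±P in the two members. Since α_{magnesium alloy} > α_{cast iron}, heating drives the magnesium alloy into compression and the cast iron into tension.
Setting the final lengths equal and cancelling L: (α₁ − α₂)ΔT = P/(A₁E₁) + P/(A₂E₂).
|α₁ − α₂|·ΔT = 14.6×10⁻⁶ × 131 = 0.001913.
1/(A₁E₁) + 1/(A₂E₂) = 1/(185×46×10³) + 1/(975×102×10³) = 1.276×10⁻⁷ N⁻¹.
P = 0.001913 / 1.276×10⁻⁷ = 14990 N = 14.99 kN.
σ_{magnesium alloy} = P/A₁ = 14990/185 = 81.04 MPa, compressive.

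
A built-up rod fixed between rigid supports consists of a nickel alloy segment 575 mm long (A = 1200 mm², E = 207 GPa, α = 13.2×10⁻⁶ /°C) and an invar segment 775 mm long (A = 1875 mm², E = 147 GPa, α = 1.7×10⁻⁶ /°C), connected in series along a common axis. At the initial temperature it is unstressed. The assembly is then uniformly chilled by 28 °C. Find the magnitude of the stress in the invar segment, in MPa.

Free thermal contraction of the whole bar: Σ αᵢΔT Lᵢ = 13.2×10⁻⁶×28×575 + 1.7×10⁻⁶×28×775 = 0.2494 mm.
The rigid supports impose zero overall length change; the single axial force P common to all segments must satisfy P Σ Lᵢ/(AᵢEᵢ) = δ_free.
Σ Lᵢ/(AᵢEᵢ) = 575/(1200×207×10³) + 775/(1875×147×10³) = 5.127×10⁻⁶ mm/N.
So P = 0.2494 / 5.127×10⁻⁶ = 48.65 kN, tensile.
σ_{invar} = P / A = 48650 / 1875 = 25.95 MPa.

σ ≈ 25.9 MPa (tensile)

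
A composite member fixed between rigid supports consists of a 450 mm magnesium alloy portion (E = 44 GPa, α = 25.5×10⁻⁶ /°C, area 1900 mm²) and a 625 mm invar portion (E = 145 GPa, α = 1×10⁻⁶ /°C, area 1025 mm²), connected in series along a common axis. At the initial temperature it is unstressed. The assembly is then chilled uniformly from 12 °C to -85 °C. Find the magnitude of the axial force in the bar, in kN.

With the walls removed the bar would change length by δ_free = Σ αᵢΔT Lᵢ = 25.5×10⁻⁶×97×450 + 1×10⁻⁶×97×625 = 1.174 mm.
Since the ends are fixed, an axial force P builds up, equal in every segment, with P · Σ Lᵢ/(AᵢEᵢ) = δ_free.
The series flexibility is Σ Lᵢ/(AᵢEᵢ) = 450/(1900×44×10³) + 625/(1025×145×10³) = 9.588×10⁻⁶ mm/N.
P = 1.174 / 9.588×10⁻⁶ = 122400 N = 122.4 kN, tensile.

P ≈ 122 kN (tensile)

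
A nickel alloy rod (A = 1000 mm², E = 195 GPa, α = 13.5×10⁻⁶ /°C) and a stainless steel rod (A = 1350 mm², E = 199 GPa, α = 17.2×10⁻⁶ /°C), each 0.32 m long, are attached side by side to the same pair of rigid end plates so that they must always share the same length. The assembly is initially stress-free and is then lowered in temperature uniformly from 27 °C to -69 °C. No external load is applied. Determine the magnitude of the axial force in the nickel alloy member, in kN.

P ≈ 40.1 kN (compressive in the nickel alloy)

Both members must finish at the same length. With the larger α, the stainless steel tends to over-contract; the plates restrain it, putting the stainless steel in tension and the nickel alloy in compression. With no external load the two internal forces are equal and opposite, magnitude P.
Equating the net (thermal + elastic) strains gives |α₁ − α₂|·ΔT = P·[1/(A₁E₁) + 1/(A₂E₂)].
|α₁ − α₂|·ΔT = 3.7×10⁻⁶ × 96 = 0.0003552.
1/(A₁E₁) + 1/(A₂E₂) = 1/(1000×195×10³) + 1/(1350×199×10³) = 8.851×10⁻⁹ N⁻¹.
So P = 0.0003552 / 8.851×10⁻⁹ = 40.13 kN.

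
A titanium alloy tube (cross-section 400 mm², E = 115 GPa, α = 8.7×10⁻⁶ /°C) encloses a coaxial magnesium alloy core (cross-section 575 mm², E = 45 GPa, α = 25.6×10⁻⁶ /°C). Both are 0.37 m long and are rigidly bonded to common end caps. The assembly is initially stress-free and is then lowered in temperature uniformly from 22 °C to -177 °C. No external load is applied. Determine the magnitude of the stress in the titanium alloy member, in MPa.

σ ≈ 139 MPa (compressive)

The magnesium alloy has the larger α, so on cooling it would change length more than the titanium alloy if both were free. The rigid plates force a common final length, so the magnesium alloy is put into tension and the titanium alloy into compression, with equal and opposite forces P (no external load).
Equating the net (thermal + elastic) strains gives |α₁ − α₂|·ΔT = P·[1/(A₁E₁) + 1/(A₂E₂)].
|α₁ − α₂|·ΔT = 16.9×10⁻⁶ × 199 = 0.003363.
1/(A₁E₁) + 1/(A₂E₂) = 1/(400×115×10³) + 1/(575×45×10³) = 6.039×10⁻⁸ N⁻¹.
So P = 0.003363 / 6.039×10⁻⁸ = 55.69 kN.
σ_{titanium alloy} = P/A₁ = 55690/400 = 139.2 MPa, compressive.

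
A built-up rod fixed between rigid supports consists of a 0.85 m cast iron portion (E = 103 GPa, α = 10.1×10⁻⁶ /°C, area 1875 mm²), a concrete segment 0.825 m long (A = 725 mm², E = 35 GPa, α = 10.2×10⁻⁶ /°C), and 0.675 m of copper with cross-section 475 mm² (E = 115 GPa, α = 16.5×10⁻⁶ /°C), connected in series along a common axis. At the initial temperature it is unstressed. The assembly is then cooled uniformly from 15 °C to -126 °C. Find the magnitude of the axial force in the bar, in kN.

If the supports were absent, the total length change would be Σ αᵢΔT Lᵢ = 10.1×10⁻⁶×141×850 + 10.2×10⁻⁶×141×825 + 16.5×10⁻⁶×141×675 = 3.967 mm.
The walls prevent any net length change, so an axial force P (same in every segment) develops. Compatibility: P · Σ Lᵢ/(AᵢEᵢ) = δ_free.
Σ Lᵢ/(AᵢEᵢ) = 850/(1875×103×10³) + 825/(725×35×10³) + 675/(475×115×10³) = 4.927×10⁻⁵ mm/N.
P = 3.967 / 4.927×10⁻⁵ = 80520 N = 80.52 kN, tensile.

P ≈ 80.5 kN (tensile)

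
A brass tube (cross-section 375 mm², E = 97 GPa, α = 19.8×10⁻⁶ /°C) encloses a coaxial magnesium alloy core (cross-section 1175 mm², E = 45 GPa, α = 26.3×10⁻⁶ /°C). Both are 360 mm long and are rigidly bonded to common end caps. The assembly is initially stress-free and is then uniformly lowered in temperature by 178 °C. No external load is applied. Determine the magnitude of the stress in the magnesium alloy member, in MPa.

Equilibrium of a rigid end plate with no external load gives equal and opposite internal forces ±P in the two members. Since α_{magnesium alloy} > α_{brass}, cooling drives the magnesium alloy into tension and the brass into compression.
Compatibility of the two members (thermal + elastic change equal): (α₁ − α₂)ΔT = P·[1/(A₁E₁) + 1/(A₂E₂)].
|α₁ − α₂|·ΔT = 6.5×10⁻⁶ × 178 = 0.001157.
1/(A₁E₁) + 1/(A₂E₂) = 1/(375×97×10³) + 1/(1175×45×10³) = 4.64×10⁻⁸ N⁻¹.
So P = 0.001157 / 4.64×10⁻⁸ = 24.93 kN.
σ_{magnesium alloy} = P/A₂ = 24930/1175 = 21.22 MPa, tensile.

σ ≈ 21.2 MPa (tensile)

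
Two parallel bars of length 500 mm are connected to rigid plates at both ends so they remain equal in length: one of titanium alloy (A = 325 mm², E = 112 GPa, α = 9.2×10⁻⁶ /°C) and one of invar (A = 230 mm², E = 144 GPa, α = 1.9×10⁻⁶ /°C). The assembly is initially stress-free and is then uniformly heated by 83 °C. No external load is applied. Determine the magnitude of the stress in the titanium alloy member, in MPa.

σ ≈ 32.3 MPa (compressive)

The titanium alloy has the larger α, so on heating it would change length more than the invar if both were free. The rigid plates force a common final length, so the titanium alloy is put into compression and the invar into tension, with equal and opposite forces P (no external load).
Compatibility of the two members (thermal + elastic change equal): (α₁ − α₂)ΔT = P·[1/(A₁E₁) + 1/(A₂E₂)].
|α₁ − α₂|·ΔT = 7.3×10⁻⁶ × 83 = 0.0006059.
1/(A₁E₁) + 1/(A₂E₂) = 1/(325×112×10³) + 1/(230×144×10³) = 5.767×10⁻⁸ N⁻¹.
P = 0.0006059 / 5.767×10⁻⁸ = 10510 N = 10.51 kN.
σ_{titanium alloy} = P/A₁ = 10510/325 = 32.33 MPa, compressive.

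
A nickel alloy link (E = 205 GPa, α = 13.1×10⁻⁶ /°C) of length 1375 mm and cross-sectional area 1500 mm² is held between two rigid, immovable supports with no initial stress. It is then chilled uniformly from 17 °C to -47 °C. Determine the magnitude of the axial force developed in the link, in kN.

P ≈ 258 kN (tensile)

With zero net strain, σ = E·αΔT = 205 GPa × 13.1×10⁻⁶ × 64 = 171.9 MPa.
Then P = σA = 171.9 × 1500 mm² = 257.8 kN, tensile.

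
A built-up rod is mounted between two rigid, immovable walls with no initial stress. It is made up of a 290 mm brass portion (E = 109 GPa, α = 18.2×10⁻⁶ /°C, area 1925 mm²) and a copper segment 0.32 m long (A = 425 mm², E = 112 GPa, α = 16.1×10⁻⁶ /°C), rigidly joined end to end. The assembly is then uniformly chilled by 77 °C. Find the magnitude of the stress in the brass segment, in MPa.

σ ≈ 51.5 MPa (tensile)

If the supports were absent, the total length change would be Σ αᵢΔT Lᵢ = 18.2×10⁻⁶×77×290 + 16.1×10⁻⁶×77×320 = 0.8031 mm.
The walls prevent any net length change, so an axial force P (same in every segment) develops. Compatibility: P · Σ Lᵢ/(AᵢEᵢ) = δ_free.
The series flexibility is Σ Lᵢ/(AᵢEᵢ) = 290/(1925×109×10³) + 320/(425×112×10³) = 8.105×10⁻⁶ mm/N.
So P = 0.8031 / 8.105×10⁻⁶ = 99.09 kN, tensile.
σ_{brass} = P / A = 99090 / 1925 = 51.48 MPa.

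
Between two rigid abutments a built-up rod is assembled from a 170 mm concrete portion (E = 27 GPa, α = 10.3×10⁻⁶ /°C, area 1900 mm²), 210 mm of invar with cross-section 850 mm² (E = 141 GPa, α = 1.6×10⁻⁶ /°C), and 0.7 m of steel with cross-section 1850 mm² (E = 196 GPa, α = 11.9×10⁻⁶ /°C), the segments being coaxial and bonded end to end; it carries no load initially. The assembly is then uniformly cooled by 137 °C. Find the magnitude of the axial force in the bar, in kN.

P ≈ 204 kN (tensile)

If the supports were absent, the total length change would be Σ αᵢΔT Lᵢ = 10.3×10⁻⁶×137×170 + 1.6×10⁻⁶×137×210 + 11.9×10⁻⁶×137×700 = 1.427 mm.
The rigid supports impose zero overall length change; the single axial force P common to all segments must satisfy P Σ Lᵢ/(AᵢEᵢ) = δ_free.
Σ Lᵢ/(AᵢEᵢ) = 170/(1900×27×10³) + 210/(850×141×10³) + 700/(1850×196×10³) = 6.997×10⁻⁶ mm/N.
Hence P = δ_free / Σ(L/AE) = 1.427/6.997×10⁻⁶ = 204 kN (tensile).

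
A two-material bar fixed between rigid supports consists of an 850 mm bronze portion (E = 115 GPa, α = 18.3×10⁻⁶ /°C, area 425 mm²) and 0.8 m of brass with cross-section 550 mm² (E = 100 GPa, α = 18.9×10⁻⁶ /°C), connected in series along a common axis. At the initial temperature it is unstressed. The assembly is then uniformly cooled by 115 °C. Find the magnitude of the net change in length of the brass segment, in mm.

With the walls removed the bar would change length by δ_free = Σ αᵢΔT Lᵢ = 18.3×10⁻⁶×115×850 + 18.9×10⁻⁶×115×800 = 3.528 mm.
The walls prevent any net length change, so an axial force P (same in every segment) develops. Compatibility: P · Σ Lᵢ/(AᵢEᵢ) = δ_free.
Σ Lᵢ/(AᵢEᵢ) = 850/(425×115×10³) + 800/(550×100×10³) = 3.194×10⁻⁵ mm/N.
P = 3.528 / 3.194×10⁻⁵ = 110500 N = 110.5 kN, tensile.
For the brass segment, free thermal change = 18.9×10⁻⁶×115×800 = 1.739 mm and elastic change from P = 110500×800/(550×100×10³) = 1.607 mm; these oppose, so the net change is 0.132 mm (segment shortens).

|ΔL| ≈ 0.132 mm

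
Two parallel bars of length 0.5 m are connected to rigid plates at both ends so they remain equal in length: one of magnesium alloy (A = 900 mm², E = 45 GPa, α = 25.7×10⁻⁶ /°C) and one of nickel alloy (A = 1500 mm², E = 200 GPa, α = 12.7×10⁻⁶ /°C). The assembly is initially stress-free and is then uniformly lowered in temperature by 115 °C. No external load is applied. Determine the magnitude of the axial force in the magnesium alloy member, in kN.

Both members must finish at the same length. With the larger α, the magnesium alloy tends to over-contract; the plates restrain it, putting the magnesium alloy in tension and the nickel alloy in compression. With no external load the two internal forces are equal and opposite, magnitude P.
Setting the final lengths equal and cancelling L: (α₁ − α₂)ΔT = P/(A₁E₁) + P/(A₂E₂).
|α₁ − α₂|·ΔT = 13×10⁻⁶ × 115 = 0.001495.
1/(A₁E₁) + 1/(A₂E₂) = 1/(900×45×10³) + 1/(1500×200×10³) = 2.802×10⁻⁸ N⁻¹.
P = 0.001495 / 2.802×10⁻⁸ = 53350 N = 53.35 kN.

P ≈ 53.3 kN (tensile in the magnesium alloy)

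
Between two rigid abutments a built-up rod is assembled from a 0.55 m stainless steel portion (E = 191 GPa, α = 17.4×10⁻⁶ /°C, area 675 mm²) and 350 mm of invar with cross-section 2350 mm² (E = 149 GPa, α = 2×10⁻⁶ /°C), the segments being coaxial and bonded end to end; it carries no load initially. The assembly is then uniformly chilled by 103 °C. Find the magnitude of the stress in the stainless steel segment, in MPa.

If the supports were absent, the total length change would be Σ αᵢΔT Lᵢ = 17.4×10⁻⁶×103×550 + 2×10⁻⁶×103×350 = 1.058 mm.
The rigid supports impose zero overall length change; the single axial force P common to all segments must satisfy P Σ Lᵢ/(AᵢEᵢ) = δ_free.
The series flexibility is Σ Lᵢ/(AᵢEᵢ) = 550/(675×191×10³) + 350/(2350×149×10³) = 5.266×10⁻⁶ mm/N.
P = 1.058 / 5.266×10⁻⁶ = 200900 N = 200.9 kN, tensile.
σ_{stainless steel} = P / A = 200900 / 675 = 297.6 MPa.

σ ≈ 298 MPa (tensile)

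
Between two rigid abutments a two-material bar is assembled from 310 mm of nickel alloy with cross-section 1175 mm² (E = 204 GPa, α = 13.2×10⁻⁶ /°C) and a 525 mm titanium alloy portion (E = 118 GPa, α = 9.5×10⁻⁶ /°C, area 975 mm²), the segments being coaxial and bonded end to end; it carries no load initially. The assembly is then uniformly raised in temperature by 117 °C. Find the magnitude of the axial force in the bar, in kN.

Free thermal expansion of the whole bar: Σ αᵢΔT Lᵢ = 13.2×10⁻⁶×117×310 + 9.5×10⁻⁶×117×525 = 1.062 mm.
Since the ends are fixed, an axial force P builds up, equal in every segment, with P · Σ Lᵢ/(AᵢEᵢ) = δ_free.
Σ Lᵢ/(AᵢEᵢ) = 310/(1175×204×10³) + 525/(975×118×10³) = 5.857×10⁻⁶ mm/N.
P = 1.062 / 5.857×10⁻⁶ = 181400 N = 181.4 kN, compressive.

P ≈ 181 kN (compressive)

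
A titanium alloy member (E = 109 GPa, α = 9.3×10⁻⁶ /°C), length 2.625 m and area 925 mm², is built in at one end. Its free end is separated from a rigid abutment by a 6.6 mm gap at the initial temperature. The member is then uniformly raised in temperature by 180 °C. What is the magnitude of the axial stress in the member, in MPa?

Free thermal elongation = αΔT L = 9.3×10⁻⁶ × 180 × 2625 = 4.394 mm.
This is smaller than the 6.6 mm clearance, so the member expands freely without reaching the stop — the stress is zero.

σ ≈ 0 MPa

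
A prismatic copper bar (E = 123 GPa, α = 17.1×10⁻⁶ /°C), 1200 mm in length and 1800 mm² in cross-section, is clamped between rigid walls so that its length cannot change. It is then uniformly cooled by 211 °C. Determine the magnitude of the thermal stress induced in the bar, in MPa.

σ ≈ 444 MPa (tensile)

With length fixed, the mechanical strain must cancel the thermal strain αΔT = 17.1×10⁻⁶ × 211 = 3608.1×10⁻⁶.
Hence σ = E·αΔT = 123×10³ × 3608.1×10⁻⁶ = 443.8 MPa, tensile.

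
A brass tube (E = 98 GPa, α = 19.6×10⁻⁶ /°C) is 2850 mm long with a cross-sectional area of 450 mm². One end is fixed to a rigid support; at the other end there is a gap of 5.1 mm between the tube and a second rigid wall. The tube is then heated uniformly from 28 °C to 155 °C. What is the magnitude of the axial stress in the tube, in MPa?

σ ≈ 68.6 MPa (compressive)

Free thermal elongation = αΔT L = 19.6×10⁻⁶ × 127 × 2850 = 7.094 mm.
The gap closes (δ_free > 5.1 mm) and the wall then resists a further 7.094 − 5.1 = 1.994 mm of expansion.
Compatibility: PL/(AE) = 1.994 mm, so σ = P/A = E × (1.994/2850) = 68.57 MPa.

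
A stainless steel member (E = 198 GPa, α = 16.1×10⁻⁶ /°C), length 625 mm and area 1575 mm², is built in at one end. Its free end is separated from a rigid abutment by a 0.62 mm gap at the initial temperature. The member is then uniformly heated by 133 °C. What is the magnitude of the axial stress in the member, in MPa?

σ ≈ 228 MPa (compressive)

If the wall were absent the member would grow by αΔT L = 16.1×10⁻⁶ × 133 × 625 = 1.338 mm.
After closing the 0.62 mm clearance, 1.338 − 0.62 = 0.7183 mm of expansion remains to be suppressed by the wall.
So σ = E(δ_free − g)/L = 198×10³ × 0.7183/625 = 227.6 MPa.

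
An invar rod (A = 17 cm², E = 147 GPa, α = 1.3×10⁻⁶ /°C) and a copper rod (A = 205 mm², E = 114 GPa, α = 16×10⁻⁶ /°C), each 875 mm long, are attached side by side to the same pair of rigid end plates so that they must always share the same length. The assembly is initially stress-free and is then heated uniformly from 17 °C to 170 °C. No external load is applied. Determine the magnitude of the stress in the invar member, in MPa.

σ ≈ 28.3 MPa (tensile)

The copper has the larger α, so on heating it would change length more than the invar if both were free. The rigid plates force a common final length, so the copper is put into compression and the invar into tension, with equal and opposite forces P (no external load).
Compatibility of the two members (thermal + elastic change equal): (α₁ − α₂)ΔT = P·[1/(A₁E₁) + 1/(A₂E₂)].
|α₁ − α₂|·ΔT = 14.7×10⁻⁶ × 153 = 0.002249.
1/(A₁E₁) + 1/(A₂E₂) = 1/(1700×147×10³) + 1/(205×114×10³) = 4.679×10⁻⁸ N⁻¹.
So P = 0.002249 / 4.679×10⁻⁸ = 48.07 kN.
σ_{invar} = P/A₁ = 48070/1700 = 28.27 MPa, tensile.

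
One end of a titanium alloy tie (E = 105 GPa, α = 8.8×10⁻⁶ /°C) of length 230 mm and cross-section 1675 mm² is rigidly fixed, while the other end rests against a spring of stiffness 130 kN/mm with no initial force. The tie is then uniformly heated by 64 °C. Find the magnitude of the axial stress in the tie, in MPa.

The unrestrained thermal change is αΔT L = 8.8×10⁻⁶ × 64 × 230 = 0.1295 mm.
Let P be the compressive force at the spring. The tie shortens elastically by PL/(AE) and the spring compresses by P/k; together these equal δ_free.
P [ L/(AE) + 1/k ] = δ_free → P [ 230/(1675×105×10³) + 1/(130×10³) ] = 0.1295.
P = 0.1295 / 9×10⁻⁶ = 14390 N.
σ = P/A = 14390/1675 = 8.593 MPa.

σ ≈ 8.59 MPa (compressive)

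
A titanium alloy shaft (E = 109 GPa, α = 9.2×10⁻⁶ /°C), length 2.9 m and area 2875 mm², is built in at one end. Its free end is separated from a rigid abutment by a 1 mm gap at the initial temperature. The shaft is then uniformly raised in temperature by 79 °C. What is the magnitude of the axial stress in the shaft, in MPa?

σ ≈ 41.6 MPa (compressive)

Free thermal elongation = αΔT L = 9.2×10⁻⁶ × 79 × 2900 = 2.108 mm.
This exceeds the 1 mm gap, so the wall pushes back. The portion of expansion that must be recovered elastically is δ_free − gap = 2.108 − 1 = 1.108 mm.
That suppressed elongation corresponds to σ = E·Δ/L = 109×10³ × 1.108/2900 = 41.63 MPa.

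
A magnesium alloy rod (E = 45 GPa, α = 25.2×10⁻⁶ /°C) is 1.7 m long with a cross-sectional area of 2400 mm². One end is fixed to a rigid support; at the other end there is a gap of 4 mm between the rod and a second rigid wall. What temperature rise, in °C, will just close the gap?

The gap closes when αΔT L = 4 mm, since the rod is still unstressed at that instant.
ΔT = 4 / (25.2×10⁻⁶ × 1700) = 93.37 °C.

ΔT ≈ 93.4 °C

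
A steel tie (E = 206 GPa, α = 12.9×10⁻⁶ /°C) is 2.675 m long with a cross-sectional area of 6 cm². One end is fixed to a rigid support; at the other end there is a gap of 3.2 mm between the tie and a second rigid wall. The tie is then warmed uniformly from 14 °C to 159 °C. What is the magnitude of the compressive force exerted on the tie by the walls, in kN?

If the wall were absent the tie would grow by αΔT L = 12.9×10⁻⁶ × 145 × 2675 = 5.004 mm.
After closing the 3.2 mm clearance, 5.004 − 3.2 = 1.804 mm of expansion remains to be suppressed by the wall.
So σ = E(δ_free − g)/L = 206×10³ × 1.804/2675 = 138.9 MPa.
Force on the wall = σA = 138.9 × 600 mm² = 83.34 kN.

P ≈ 83.3 kN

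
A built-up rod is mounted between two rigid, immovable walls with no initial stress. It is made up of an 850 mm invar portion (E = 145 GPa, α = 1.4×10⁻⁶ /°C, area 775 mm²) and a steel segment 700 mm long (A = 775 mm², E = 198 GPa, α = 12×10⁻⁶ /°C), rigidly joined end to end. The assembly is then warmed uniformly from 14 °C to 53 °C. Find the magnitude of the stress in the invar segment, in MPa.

Free thermal expansion of the whole bar: Σ αᵢΔT Lᵢ = 1.4×10⁻⁶×39×850 + 12×10⁻⁶×39×700 = 0.374 mm.
The rigid supports impose zero overall length change; the single axial force P common to all segments must satisfy P Σ Lᵢ/(AᵢEᵢ) = δ_free.
The series flexibility is Σ Lᵢ/(AᵢEᵢ) = 850/(775×145×10³) + 700/(775×198×10³) = 1.213×10⁻⁵ mm/N.
So P = 0.374 / 1.213×10⁻⁵ = 30.84 kN, compressive.
σ_{invar} = P / A = 30840 / 775 = 39.8 MPa.

σ ≈ 39.8 MPa (compressive)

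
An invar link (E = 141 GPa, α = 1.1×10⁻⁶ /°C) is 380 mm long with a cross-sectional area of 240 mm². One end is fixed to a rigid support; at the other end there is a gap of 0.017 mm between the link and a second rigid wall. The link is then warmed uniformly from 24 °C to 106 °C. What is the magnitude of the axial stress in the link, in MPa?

σ ≈ 6.41 MPa (compressive)

If the wall were absent the link would grow by αΔT L = 1.1×10⁻⁶ × 82 × 380 = 0.03428 mm.
This exceeds the 0.017 mm gap, so the wall pushes back. The portion of expansion that must be recovered elastically is δ_free − gap = 0.03428 − 0.017 = 0.01728 mm.
Compatibility: PL/(AE) = 0.01728 mm, so σ = P/A = E × (0.01728/380) = 6.41 MPa.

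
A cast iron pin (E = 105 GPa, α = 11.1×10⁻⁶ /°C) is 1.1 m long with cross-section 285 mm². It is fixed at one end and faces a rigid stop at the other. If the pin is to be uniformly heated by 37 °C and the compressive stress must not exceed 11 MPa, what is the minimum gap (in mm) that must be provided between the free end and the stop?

With no wall the pin would lengthen by αΔT L = 11.1×10⁻⁶ × 37 × 1100 = 0.4518 mm.
At the allowable stress the elastic shortening the wall may impose is σL/E = 11 × 1100 / (105×10³) = 0.1152 mm.
The gap must absorb the remainder: g_min = 0.4518 − 0.1152 = 0.3365 mm.

g ≈ 0.337 mm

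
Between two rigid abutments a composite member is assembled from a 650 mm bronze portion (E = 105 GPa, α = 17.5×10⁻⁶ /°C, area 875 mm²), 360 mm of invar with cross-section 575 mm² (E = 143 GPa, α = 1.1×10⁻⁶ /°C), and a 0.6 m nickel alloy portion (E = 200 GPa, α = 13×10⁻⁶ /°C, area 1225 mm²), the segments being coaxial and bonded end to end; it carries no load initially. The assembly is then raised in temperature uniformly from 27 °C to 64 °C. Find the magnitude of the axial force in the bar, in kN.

P ≈ 52.1 kN (compressive)

With the walls removed the bar would change length by δ_free = Σ αᵢΔT Lᵢ = 17.5×10⁻⁶×37×650 + 1.1×10⁻⁶×37×360 + 13×10⁻⁶×37×600 = 0.7241 mm.
The rigid supports impose zero overall length change; the single axial force P common to all segments must satisfy P Σ Lᵢ/(AᵢEᵢ) = δ_free.
Σ Lᵢ/(AᵢEᵢ) = 650/(875×105×10³) + 360/(575×143×10³) + 600/(1225×200×10³) = 1.39×10⁻⁵ mm/N.
So P = 0.7241 / 1.39×10⁻⁵ = 52.09 kN, compressive.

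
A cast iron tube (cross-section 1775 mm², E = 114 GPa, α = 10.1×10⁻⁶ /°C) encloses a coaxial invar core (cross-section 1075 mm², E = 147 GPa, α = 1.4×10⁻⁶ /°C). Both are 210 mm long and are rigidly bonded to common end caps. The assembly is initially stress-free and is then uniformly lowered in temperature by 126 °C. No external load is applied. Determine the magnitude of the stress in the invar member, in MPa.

The cast iron has the larger α, so on cooling it would change length more than the invar if both were free. The rigid plates force a common final length, so the cast iron is put into tension and the invar into compression, with equal and opposite forces P (no external load).
Setting the final lengths equal and cancelling L: (α₁ − α₂)ΔT = P/(A₁E₁) + P/(A₂E₂).
|α₁ − α₂|·ΔT = 8.7×10⁻⁶ × 126 = 0.001096.
1/(A₁E₁) + 1/(A₂E₂) = 1/(1775×114×10³) + 1/(1075×147×10³) = 1.127×10⁻⁸ N⁻¹.
So P = 0.001096 / 1.127×10⁻⁸ = 97.27 kN.
σ_{invar} = P/A₂ = 97270/1075 = 90.48 MPa, compressive.

σ ≈ 90.5 MPa (compressive)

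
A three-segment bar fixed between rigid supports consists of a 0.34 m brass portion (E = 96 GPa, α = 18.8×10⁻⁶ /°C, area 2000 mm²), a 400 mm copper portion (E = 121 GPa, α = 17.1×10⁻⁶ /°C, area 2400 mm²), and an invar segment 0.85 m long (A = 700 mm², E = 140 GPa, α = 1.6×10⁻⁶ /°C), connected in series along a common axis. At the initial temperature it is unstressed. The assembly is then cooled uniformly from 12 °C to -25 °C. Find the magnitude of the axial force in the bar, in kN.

P ≈ 45.7 kN (tensile)

With the walls removed the bar would change length by δ_free = Σ αᵢΔT Lᵢ = 18.8×10⁻⁶×37×340 + 17.1×10⁻⁶×37×400 + 1.6×10⁻⁶×37×850 = 0.5399 mm.
The walls prevent any net length change, so an axial force P (same in every segment) develops. Compatibility: P · Σ Lᵢ/(AᵢEᵢ) = δ_free.
Σ Lᵢ/(AᵢEᵢ) = 340/(2000×96×10³) + 400/(2400×121×10³) + 850/(700×140×10³) = 1.182×10⁻⁵ mm/N.
P = 0.5399 / 1.182×10⁻⁵ = 45670 N = 45.67 kN, tensile.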